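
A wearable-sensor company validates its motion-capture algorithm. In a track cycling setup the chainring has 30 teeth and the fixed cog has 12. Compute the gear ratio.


GR = front_teeth / rear_teeth
GR = 30 / 12
GR = 2.5

2.5


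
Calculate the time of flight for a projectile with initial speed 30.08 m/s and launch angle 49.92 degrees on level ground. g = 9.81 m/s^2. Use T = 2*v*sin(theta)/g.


T = 2*v*sin(theta)/g
sin(theta) = sin(49.92 deg) = 0.7651
T = 2*30.08*0.7651 / 9.81
T = 46.0312 / 9.81 = 4.6923 s

4.6923 s


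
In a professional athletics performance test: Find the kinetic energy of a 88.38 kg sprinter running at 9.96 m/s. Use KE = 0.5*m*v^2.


KE = 0.5 * m * v^2
KE = 0.5 * 88.38 * 9.96^2
KE = 0.5 * 88.38 * 99.2016 = 4383.7187 J

4383.7187 J


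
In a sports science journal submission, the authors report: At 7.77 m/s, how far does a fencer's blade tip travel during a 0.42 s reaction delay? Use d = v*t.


d = v * t
d = 7.77 * 0.42
d = 3.2634 m

3.2634 m


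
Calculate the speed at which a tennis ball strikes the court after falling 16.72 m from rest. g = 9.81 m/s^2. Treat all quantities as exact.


v = sqrt(2 * g * h)
v = sqrt(2 * 9.81 * 16.72)
v = sqrt(328.0464) = 18.1121 m/s

18.1121 m/s


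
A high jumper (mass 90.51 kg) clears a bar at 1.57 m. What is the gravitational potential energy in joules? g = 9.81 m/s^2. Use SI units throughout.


PE = m * g * h
PE = 90.51 * 9.81 * 1.57
PE = 887.9031 * 1.57 = 1394.0079 J

1394.0079 J


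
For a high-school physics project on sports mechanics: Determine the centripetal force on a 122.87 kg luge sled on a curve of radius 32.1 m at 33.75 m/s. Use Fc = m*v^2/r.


Fc = m * v^2 / r
v^2 = 33.75^2 = 1139.0625
Fc = 122.87 * 1139.0625 / 32.1
Fc = 139956.6094 / 32.1 = 4360.019 N

4360.019 N


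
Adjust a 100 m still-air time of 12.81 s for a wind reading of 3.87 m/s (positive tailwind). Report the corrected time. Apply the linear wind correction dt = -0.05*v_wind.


dt = -0.05 * v_wind = -0.05 * 3.87 = -0.1935 s
t_corrected = t_still + dt = 12.81 + (-0.1935)
t_corrected = 12.6165 s

12.6165 s


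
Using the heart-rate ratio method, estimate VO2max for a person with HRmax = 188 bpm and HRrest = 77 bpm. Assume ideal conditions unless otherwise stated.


VO2max = 15.3 * HRmax / HRrest
VO2max = 15.3 * 188 / 77
VO2max = 2876.4 / 77 = 37.3558 mL/kg/min

37.3558 mL/kg/min


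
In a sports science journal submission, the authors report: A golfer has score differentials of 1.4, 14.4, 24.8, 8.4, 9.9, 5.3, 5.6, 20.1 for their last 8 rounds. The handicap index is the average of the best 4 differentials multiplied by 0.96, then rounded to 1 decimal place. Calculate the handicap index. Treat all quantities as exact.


All differentials: 1.4, 14.4, 24.8, 8.4, 9.9, 5.3, 5.6, 20.1
Sorted: 1.4, 5.3, 5.6, 8.4, 9.9, 14.4, 20.1, 24.8
Best 4: 1.4, 5.3, 5.6, 8.4
Average of best = 20.7 / 4 = 5.175
Raw index = 5.175 * 0.96 = 4.968
Handicap index = round(4.968, 1) = 5.0

5.0


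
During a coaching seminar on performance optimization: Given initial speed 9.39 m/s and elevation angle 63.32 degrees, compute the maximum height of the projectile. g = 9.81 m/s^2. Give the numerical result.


H = (v*sin(theta))^2 / (2*g)
vy = v*sin(theta) = 9.39 * sin(63.32 deg) = 8.3902 m/s
H = vy^2 / (2*g) = 70.396 / (2*9.81)
H = 70.396 / 19.62 = 3.588 m

3.588 m


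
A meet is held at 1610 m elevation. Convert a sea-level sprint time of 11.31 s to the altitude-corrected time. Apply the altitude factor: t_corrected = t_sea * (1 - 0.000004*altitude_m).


Correction factor = 1 - 0.000004 * 1610 = 0.99356
t_corrected = t_sea * factor = 11.31 * 0.99356
t_corrected = 11.2372 s

11.2372 s


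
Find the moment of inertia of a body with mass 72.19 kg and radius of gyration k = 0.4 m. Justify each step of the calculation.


I = m * k^2
I = 72.19 * 0.4^2
I = 72.19 * 0.16 = 11.5504 kg*m^2

11.5504 kg*m^2


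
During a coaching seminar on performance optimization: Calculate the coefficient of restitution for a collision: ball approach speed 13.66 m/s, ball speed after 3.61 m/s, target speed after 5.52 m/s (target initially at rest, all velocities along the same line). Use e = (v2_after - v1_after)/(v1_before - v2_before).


e = (v2_after - v1_after) / (v1_before - v2_before)
Numerator = 5.52 - 3.61 = 1.91
Denominator = 13.66 - 0 = 13.66
e = 1.91 / 13.66 = 0.1398

0.1398


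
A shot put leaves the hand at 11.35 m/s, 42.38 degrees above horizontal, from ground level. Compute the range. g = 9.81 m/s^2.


R = v^2 * sin(2*theta) / g
Convert angle to radians: theta = 42.38 deg = 0.7397 rad
sin(2*theta) = sin(1.4793) = 0.9958
R = 11.35^2 * 0.9958 / 9.81
R = 128.8225 * 0.9958 / 9.81 = 13.0769 m

13.0769 m


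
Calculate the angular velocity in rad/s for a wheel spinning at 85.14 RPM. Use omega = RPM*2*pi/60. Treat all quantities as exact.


omega = RPM * 2 * pi / 60
omega = 85.14 * 2 * 3.14159 / 60
omega = 534.9504 / 60 = 8.9158 rad/s

8.9158 rad/s


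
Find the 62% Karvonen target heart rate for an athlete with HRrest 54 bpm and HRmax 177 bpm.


Target = HRrest + pct*(HRmax - HRrest)
Heart rate reserve = HRmax - HRrest = 177 - 54 = 123 bpm
Fraction = 62% = 0.62
Target = 54 + 0.62 * 123
Target = 54 + 76.26 = 130.26 bpm

130.26 bpm


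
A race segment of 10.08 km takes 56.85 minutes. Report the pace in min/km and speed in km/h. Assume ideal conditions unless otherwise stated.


Pace = time / distance = 56.85 min / 10.08 km = 5.6399 min/km
Speed = distance / time_in_hours = 10.08 / 0.9475 hr
Speed = 10.6385 km/h

5.6399 min/km, 10.6385 km/h


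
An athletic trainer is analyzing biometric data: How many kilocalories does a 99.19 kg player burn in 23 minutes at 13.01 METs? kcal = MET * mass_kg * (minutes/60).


kcal = MET * mass * time_hr
Convert time: 23 min = 0.3833 hr
kcal = 13.01 * 99.19 * 0.3833
kcal = 494.6771 kcal

494.6771 kcal


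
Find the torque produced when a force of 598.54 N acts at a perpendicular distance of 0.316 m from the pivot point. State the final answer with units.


tau = F * d
tau = 598.54 * 0.316
tau = 189.1386 N*m

189.1386 N*m


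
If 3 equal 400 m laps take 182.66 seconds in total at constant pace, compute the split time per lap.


Split time = total_time / n_laps = 182.66 / 3
Split time = 60.8867 s per lap

60.8867 s


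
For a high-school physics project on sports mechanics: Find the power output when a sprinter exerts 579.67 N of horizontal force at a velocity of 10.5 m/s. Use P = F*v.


P = F * v
P = 579.67 * 10.5
P = 6086.535 W

6086.535 W


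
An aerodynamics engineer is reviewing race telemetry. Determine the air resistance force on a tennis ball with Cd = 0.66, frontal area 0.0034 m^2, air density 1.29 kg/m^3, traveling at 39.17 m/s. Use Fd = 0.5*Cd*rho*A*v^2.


Fd = 0.5 * Cd * rho * A * v^2
Fd = 0.5 * 0.66 * 1.29 * 0.0034 * 39.17^2
v^2 = 1534.2889
Fd = 0.5 * 0.66 * 1.29 * 0.0034 * 1534.2889 = 2.2207 N

2.2207 N


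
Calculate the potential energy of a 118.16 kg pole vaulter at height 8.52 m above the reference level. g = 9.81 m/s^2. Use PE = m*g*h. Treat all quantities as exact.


PE = m * g * h
PE = 118.16 * 9.81 * 8.52
PE = 1159.1496 * 8.52 = 9875.9546 J

9875.9546 J


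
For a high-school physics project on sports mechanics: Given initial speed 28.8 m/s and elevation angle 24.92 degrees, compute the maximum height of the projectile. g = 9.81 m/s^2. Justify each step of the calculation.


H = (v*sin(theta))^2 / (2*g)
vy = v*sin(theta) = 28.8 * sin(24.92 deg) = 12.1349 m/s
H = vy^2 / (2*g) = 147.257 / (2*9.81)
H = 147.257 / 19.62 = 7.5055 m

7.5055 m


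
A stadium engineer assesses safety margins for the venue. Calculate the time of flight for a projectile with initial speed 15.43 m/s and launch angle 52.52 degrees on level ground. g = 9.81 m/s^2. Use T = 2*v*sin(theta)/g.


T = 2*v*sin(theta)/g
sin(theta) = sin(52.52 deg) = 0.7936
T = 2*15.43*0.7936 / 9.81
T = 24.4894 / 9.81 = 2.4964 s

2.4964 s


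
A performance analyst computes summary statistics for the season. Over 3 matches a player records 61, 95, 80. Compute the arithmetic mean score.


Average = sum / n
Sum = 236
Average = 236 / 3 = 78.6667

78.6667


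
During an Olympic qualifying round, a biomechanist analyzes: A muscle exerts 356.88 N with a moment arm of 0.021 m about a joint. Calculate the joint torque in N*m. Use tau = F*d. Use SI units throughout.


tau = F * d
tau = 356.88 * 0.021
tau = 7.4945 N*m

7.4945 N*m


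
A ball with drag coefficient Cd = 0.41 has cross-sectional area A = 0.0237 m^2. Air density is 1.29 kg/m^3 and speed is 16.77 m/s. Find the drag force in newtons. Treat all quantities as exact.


Fd = 0.5 * Cd * rho * A * v^2
Fd = 0.5 * 0.41 * 1.29 * 0.0237 * 16.77^2
v^2 = 281.2329
Fd = 0.5 * 0.41 * 1.29 * 0.0237 * 281.2329 = 1.7626 N

1.7626 N


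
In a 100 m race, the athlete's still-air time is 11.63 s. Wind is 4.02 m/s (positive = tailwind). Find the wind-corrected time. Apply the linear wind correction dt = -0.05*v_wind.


dt = -0.05 * v_wind = -0.05 * 4.02 = -0.201 s
t_corrected = t_still + dt = 11.63 + (-0.201)
t_corrected = 11.429 s

11.429 s


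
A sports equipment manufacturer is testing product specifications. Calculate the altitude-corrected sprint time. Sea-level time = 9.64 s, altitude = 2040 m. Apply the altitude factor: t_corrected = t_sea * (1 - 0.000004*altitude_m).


Correction factor = 1 - 0.000004 * 2040 = 0.99184
t_corrected = t_sea * factor = 9.64 * 0.99184
t_corrected = 9.5613 s

9.5613 s


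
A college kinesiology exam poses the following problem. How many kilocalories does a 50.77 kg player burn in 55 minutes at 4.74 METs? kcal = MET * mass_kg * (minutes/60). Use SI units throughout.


kcal = MET * mass * time_hr
Convert time: 55 min = 0.9167 hr
kcal = 4.74 * 50.77 * 0.9167
kcal = 220.5957 kcal

220.5957 kcal


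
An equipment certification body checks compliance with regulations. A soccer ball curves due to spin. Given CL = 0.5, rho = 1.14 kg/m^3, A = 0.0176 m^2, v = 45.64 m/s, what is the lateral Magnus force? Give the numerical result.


FM = 0.5 * CL * rho * A * v^2
FM = 0.5 * 0.5 * 1.14 * 0.0176 * 45.64^2
v^2 = 2083.0096
FM = 0.5 * 0.5 * 1.14 * 0.0176 * 2083.0096 = 10.4484 N

10.4484 N


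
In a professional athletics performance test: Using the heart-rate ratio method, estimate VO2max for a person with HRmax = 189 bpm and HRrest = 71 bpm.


VO2max = 15.3 * HRmax / HRrest
VO2max = 15.3 * 189 / 71
VO2max = 2891.7 / 71 = 40.7282 mL/kg/min

40.7282 mL/kg/min


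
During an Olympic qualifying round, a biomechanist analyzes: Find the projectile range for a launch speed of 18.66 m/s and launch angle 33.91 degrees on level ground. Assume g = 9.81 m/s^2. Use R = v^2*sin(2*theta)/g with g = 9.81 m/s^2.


R = v^2 * sin(2*theta) / g
Convert angle to radians: theta = 33.91 deg = 0.5918 rad
sin(2*theta) = sin(1.1837) = 0.926
R = 18.66^2 * 0.926 / 9.81
R = 348.1956 * 0.926 / 9.81 = 32.8675 m

32.8675 m


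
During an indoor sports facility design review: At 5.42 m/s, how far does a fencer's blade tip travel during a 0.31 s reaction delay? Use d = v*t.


d = v * t
d = 5.42 * 0.31
d = 1.6802 m

1.6802 m


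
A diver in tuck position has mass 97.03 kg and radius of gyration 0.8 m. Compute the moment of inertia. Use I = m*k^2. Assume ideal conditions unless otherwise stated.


I = m * k^2
I = 97.03 * 0.8^2
I = 97.03 * 0.64 = 62.0992 kg*m^2

62.0992 kg*m^2


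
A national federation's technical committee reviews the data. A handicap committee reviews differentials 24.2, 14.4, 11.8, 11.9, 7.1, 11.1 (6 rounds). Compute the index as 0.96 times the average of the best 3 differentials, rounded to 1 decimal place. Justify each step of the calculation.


All differentials: 24.2, 14.4, 11.8, 11.9, 7.1, 11.1
Sorted: 7.1, 11.1, 11.8, 11.9, 14.4, 24.2
Best 3: 7.1, 11.1, 11.8
Average of best = 30 / 3 = 10
Raw index = 10 * 0.96 = 9.6
Handicap index = round(9.6, 1) = 9.6

9.6


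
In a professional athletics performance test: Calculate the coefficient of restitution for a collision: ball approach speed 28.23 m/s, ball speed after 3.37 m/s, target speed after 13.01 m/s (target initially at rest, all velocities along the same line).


e = (v2_after - v1_after) / (v1_before - v2_before)
Numerator = 13.01 - 3.37 = 9.64
Denominator = 28.23 - 0 = 28.23
e = 9.64 / 28.23 = 0.3415

0.3415


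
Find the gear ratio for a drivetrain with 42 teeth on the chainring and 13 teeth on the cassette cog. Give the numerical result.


GR = front_teeth / rear_teeth
GR = 42 / 13
GR = 3.2308

3.2308


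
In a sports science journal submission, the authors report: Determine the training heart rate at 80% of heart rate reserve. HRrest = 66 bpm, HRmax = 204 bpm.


Target = HRrest + pct*(HRmax - HRrest)
Heart rate reserve = HRmax - HRrest = 204 - 66 = 138 bpm
Fraction = 80% = 0.8
Target = 66 + 0.8 * 138
Target = 66 + 110.4 = 176.4 bpm

176.4 bpm


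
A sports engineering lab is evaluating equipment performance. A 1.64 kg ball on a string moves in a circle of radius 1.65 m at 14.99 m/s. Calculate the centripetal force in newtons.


Fc = m * v^2 / r
v^2 = 14.99^2 = 224.7001
Fc = 1.64 * 224.7001 / 1.65
Fc = 368.5082 / 1.65 = 223.3383 N

223.3383 N


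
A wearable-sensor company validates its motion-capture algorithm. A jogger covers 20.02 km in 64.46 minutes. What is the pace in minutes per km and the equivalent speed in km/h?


Pace = time / distance = 64.46 min / 20.02 km = 3.2198 min/km
Speed = distance / time_in_hours = 20.02 / 1.0743 hr
Speed = 18.6348 km/h

3.2198 min/km, 18.6348 km/h


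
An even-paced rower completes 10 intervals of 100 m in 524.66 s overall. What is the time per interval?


Split time = total_time / n_laps = 524.66 / 10
Split time = 52.466 s per lap

52.466 s


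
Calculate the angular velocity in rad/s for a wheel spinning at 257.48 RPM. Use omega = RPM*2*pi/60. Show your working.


omega = RPM * 2 * pi / 60
omega = 257.48 * 2 * 3.14159 / 60
omega = 1617.7946 / 60 = 26.9632 rad/s

26.9632 rad/s


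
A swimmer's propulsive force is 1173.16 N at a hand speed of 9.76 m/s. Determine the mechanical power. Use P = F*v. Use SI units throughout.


P = F * v
P = 1173.16 * 9.76
P = 11450.0416 W

11450.0416 W


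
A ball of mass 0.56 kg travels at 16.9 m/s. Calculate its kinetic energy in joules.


KE = 0.5 * m * v^2
KE = 0.5 * 0.56 * 16.9^2
KE = 0.5 * 0.56 * 285.61 = 79.9708 J

79.9708 J


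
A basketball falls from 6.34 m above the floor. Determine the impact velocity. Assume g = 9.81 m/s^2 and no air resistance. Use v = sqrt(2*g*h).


v = sqrt(2 * g * h)
v = sqrt(2 * 9.81 * 6.34)
v = sqrt(124.3908) = 11.1531 m/s

11.1531 m/s


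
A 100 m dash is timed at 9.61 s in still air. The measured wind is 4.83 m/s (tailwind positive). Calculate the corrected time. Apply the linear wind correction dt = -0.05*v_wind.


dt = -0.05 * v_wind = -0.05 * 4.83 = -0.2415 s
t_corrected = t_still + dt = 9.61 + (-0.2415)
t_corrected = 9.3685 s

9.3685 s


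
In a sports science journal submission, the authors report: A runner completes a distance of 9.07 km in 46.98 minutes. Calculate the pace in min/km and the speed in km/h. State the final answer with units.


Pace = time / distance = 46.98 min / 9.07 km = 5.1797 min/km
Speed = distance / time_in_hours = 9.07 / 0.783 hr
Speed = 11.5837 km/h

5.1797 min/km, 11.5837 km/h


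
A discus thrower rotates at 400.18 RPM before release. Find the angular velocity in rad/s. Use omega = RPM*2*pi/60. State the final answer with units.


omega = RPM * 2 * pi / 60
omega = 400.18 * 2 * 3.14159 / 60
omega = 2514.4051 / 60 = 41.9068 rad/s

41.9068 rad/s


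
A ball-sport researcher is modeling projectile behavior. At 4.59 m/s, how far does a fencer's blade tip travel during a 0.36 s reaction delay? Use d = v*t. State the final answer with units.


d = v * t
d = 4.59 * 0.36
d = 1.6524 m

1.6524 m


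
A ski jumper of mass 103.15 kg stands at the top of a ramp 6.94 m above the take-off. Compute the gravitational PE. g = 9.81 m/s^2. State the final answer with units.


PE = m * g * h
PE = 103.15 * 9.81 * 6.94
PE = 1011.9015 * 6.94 = 7022.5964 J

7022.5964 J


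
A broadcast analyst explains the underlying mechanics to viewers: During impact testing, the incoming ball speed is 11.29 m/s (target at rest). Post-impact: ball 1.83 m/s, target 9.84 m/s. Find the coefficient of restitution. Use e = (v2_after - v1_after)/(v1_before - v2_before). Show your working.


e = (v2_after - v1_after) / (v1_before - v2_before)
Numerator = 9.84 - 1.83 = 8.01
Denominator = 11.29 - 0 = 11.29
e = 8.01 / 11.29 = 0.7095

0.7095


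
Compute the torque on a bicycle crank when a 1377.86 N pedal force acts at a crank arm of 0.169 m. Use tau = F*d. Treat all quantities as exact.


tau = F * d
tau = 1377.86 * 0.169
tau = 232.8583 N*m

232.8583 N*m


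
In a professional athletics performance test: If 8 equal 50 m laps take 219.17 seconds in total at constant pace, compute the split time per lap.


Split time = total_time / n_laps = 219.17 / 8
Split time = 27.3962 s per lap

27.3962 s


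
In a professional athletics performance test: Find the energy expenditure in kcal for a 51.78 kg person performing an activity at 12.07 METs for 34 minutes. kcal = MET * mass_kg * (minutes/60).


kcal = MET * mass * time_hr
Convert time: 34 min = 0.5667 hr
kcal = 12.07 * 51.78 * 0.5667
kcal = 354.1579 kcal

354.1579 kcal


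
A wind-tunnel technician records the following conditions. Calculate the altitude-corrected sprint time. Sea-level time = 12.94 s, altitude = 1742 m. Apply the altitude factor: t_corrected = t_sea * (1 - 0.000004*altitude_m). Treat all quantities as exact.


Correction factor = 1 - 0.000004 * 1742 = 0.993032
t_corrected = t_sea * factor = 12.94 * 0.993032
t_corrected = 12.8498 s

12.8498 s


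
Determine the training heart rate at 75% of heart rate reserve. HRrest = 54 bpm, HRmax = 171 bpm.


Target = HRrest + pct*(HRmax - HRrest)
Heart rate reserve = HRmax - HRrest = 171 - 54 = 117 bpm
Fraction = 75% = 0.75
Target = 54 + 0.75 * 117
Target = 54 + 87.75 = 141.75 bpm

141.75 bpm


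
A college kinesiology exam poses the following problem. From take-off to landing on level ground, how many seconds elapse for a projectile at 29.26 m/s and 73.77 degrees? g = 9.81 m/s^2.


T = 2*v*sin(theta)/g
sin(theta) = sin(73.77 deg) = 0.9601
T = 2*29.26*0.9601 / 9.81
T = 56.1878 / 9.81 = 5.7276 s

5.7276 s


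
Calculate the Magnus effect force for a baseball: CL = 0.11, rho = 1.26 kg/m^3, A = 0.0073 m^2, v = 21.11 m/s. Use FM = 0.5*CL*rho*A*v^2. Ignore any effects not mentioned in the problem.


FM = 0.5 * CL * rho * A * v^2
FM = 0.5 * 0.11 * 1.26 * 0.0073 * 21.11^2
v^2 = 445.6321
FM = 0.5 * 0.11 * 1.26 * 0.0073 * 445.6321 = 0.2254 N

0.2254 N


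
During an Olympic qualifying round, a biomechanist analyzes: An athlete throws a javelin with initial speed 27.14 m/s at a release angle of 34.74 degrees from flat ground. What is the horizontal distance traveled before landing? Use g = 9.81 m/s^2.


R = v^2 * sin(2*theta) / g
Convert angle to radians: theta = 34.74 deg = 0.6063 rad
sin(2*theta) = sin(1.2127) = 0.9365
R = 27.14^2 * 0.9365 / 9.81
R = 736.5796 * 0.9365 / 9.81 = 70.3204 m

70.3204 m


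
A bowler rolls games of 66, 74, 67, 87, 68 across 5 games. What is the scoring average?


Average = sum / n
Sum = 362
Average = 362 / 5 = 72.4

72.4


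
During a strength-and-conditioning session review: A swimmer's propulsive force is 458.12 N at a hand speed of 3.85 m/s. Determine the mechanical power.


P = F * v
P = 458.12 * 3.85
P = 1763.762 W

1763.762 W


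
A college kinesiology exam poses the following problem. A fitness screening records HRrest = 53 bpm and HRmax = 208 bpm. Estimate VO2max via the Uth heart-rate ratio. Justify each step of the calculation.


VO2max = 15.3 * HRmax / HRrest
VO2max = 15.3 * 208 / 53
VO2max = 3182.4 / 53 = 60.0453 mL/kg/min

60.0453 mL/kg/min


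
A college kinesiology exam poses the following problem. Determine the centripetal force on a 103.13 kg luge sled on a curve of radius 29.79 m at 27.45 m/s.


Fc = m * v^2 / r
v^2 = 27.45^2 = 753.5025
Fc = 103.13 * 753.5025 / 29.79
Fc = 77708.7128 / 29.79 = 2608.5503 N

2608.5503 N


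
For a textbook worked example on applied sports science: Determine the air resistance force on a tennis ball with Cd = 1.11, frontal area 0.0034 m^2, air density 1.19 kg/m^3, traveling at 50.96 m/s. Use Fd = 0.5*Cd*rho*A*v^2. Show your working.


Fd = 0.5 * Cd * rho * A * v^2
Fd = 0.5 * 1.11 * 1.19 * 0.0034 * 50.96^2
v^2 = 2596.9216
Fd = 0.5 * 1.11 * 1.19 * 0.0034 * 2596.9216 = 5.8315 N

5.8315 N


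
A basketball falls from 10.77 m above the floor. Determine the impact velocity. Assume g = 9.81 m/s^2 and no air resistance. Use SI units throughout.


v = sqrt(2 * g * h)
v = sqrt(2 * 9.81 * 10.77)
v = sqrt(211.3074) = 14.5364 m/s

14.5364 m/s


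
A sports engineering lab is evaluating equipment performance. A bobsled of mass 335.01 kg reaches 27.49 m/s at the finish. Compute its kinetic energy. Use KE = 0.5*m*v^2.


KE = 0.5 * m * v^2
KE = 0.5 * 335.01 * 27.49^2
KE = 0.5 * 335.01 * 755.7001 = 126583.5453 J

126583.5453 J


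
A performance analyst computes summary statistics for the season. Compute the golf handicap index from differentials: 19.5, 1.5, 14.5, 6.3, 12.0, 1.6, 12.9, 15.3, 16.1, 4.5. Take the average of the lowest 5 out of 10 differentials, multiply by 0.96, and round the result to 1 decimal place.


All differentials: 19.5, 1.5, 14.5, 6.3, 12.0, 1.6, 12.9, 15.3, 16.1, 4.5
Sorted: 1.5, 1.6, 4.5, 6.3, 12.0, 12.9, 14.5, 15.3, 16.1, 19.5
Best 5: 1.5, 1.6, 4.5, 6.3, 12.0
Average of best = 25.9 / 5 = 5.18
Raw index = 5.18 * 0.96 = 4.9728
Handicap index = round(4.9728, 1) = 5.0

5.0


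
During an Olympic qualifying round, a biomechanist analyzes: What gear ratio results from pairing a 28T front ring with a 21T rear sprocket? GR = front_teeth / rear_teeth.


GR = front_teeth / rear_teeth
GR = 28 / 21
GR = 1.3333

1.3333


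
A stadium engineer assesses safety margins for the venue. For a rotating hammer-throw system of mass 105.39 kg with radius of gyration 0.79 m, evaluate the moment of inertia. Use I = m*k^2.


I = m * k^2
I = 105.39 * 0.79^2
I = 105.39 * 0.6241 = 65.7739 kg*m^2

65.7739 kg*m^2


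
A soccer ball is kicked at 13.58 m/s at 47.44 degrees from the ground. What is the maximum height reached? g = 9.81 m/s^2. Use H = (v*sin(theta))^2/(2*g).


H = (v*sin(theta))^2 / (2*g)
vy = v*sin(theta) = 13.58 * sin(47.44 deg) = 10.0026 m/s
H = vy^2 / (2*g) = 100.0523 / (2*9.81)
H = 100.0523 / 19.62 = 5.0995 m

5.0995 m


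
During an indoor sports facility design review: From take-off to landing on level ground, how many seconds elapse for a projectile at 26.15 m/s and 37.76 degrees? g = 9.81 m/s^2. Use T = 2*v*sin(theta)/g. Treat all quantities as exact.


T = 2*v*sin(theta)/g
sin(theta) = sin(37.76 deg) = 0.6124
T = 2*26.15*0.6124 / 9.81
T = 32.0262 / 9.81 = 3.2646 s

3.2646 s


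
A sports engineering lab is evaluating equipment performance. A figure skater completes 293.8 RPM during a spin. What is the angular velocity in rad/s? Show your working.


omega = RPM * 2 * pi / 60
omega = 293.8 * 2 * 3.14159 / 60
omega = 1845.9998 / 60 = 30.7667 rad/s

30.7667 rad/s


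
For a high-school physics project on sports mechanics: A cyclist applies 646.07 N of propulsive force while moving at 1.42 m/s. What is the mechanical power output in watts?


P = F * v
P = 646.07 * 1.42
P = 917.4194 W

917.4194 W


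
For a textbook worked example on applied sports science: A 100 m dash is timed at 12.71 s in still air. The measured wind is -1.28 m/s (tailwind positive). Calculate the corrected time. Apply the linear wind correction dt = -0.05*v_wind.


dt = -0.05 * v_wind = -0.05 * -1.28 = 0.064 s
t_corrected = t_still + dt = 12.71 + (0.064)
t_corrected = 12.774 s

12.774 s


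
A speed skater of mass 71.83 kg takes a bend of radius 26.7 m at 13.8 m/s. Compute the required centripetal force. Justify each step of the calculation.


Fc = m * v^2 / r
v^2 = 13.8^2 = 190.44
Fc = 71.83 * 190.44 / 26.7
Fc = 13679.3052 / 26.7 = 512.3335 N

512.3335 N


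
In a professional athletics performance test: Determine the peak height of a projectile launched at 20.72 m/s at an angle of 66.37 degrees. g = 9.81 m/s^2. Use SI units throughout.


H = (v*sin(theta))^2 / (2*g)
vy = v*sin(theta) = 20.72 * sin(66.37 deg) = 18.9827 m/s
H = vy^2 / (2*g) = 360.3425 / (2*9.81)
H = 360.3425 / 19.62 = 18.3661 m

18.3661 m


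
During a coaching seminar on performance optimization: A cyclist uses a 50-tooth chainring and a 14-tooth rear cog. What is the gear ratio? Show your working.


GR = front_teeth / rear_teeth
GR = 50 / 14
GR = 3.5714

3.5714


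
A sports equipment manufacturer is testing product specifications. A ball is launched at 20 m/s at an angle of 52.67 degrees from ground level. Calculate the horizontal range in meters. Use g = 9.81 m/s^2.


R = v^2 * sin(2*theta) / g
Convert angle to radians: theta = 52.67 deg = 0.9193 rad
sin(2*theta) = sin(1.8385) = 0.9644
R = 20^2 * 0.9644 / 9.81
R = 400 * 0.9644 / 9.81 = 39.322 m

39.322 m


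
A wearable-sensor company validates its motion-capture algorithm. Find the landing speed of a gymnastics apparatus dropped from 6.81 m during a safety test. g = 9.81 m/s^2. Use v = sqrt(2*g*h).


v = sqrt(2 * g * h)
v = sqrt(2 * 9.81 * 6.81)
v = sqrt(133.6122) = 11.5591 m/s

11.5591 m/s


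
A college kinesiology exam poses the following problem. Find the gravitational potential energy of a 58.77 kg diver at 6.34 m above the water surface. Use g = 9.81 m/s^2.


PE = m * g * h
PE = 58.77 * 9.81 * 6.34
PE = 576.5337 * 6.34 = 3655.2237 J

3655.2237 J


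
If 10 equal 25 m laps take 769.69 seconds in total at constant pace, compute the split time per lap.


Split time = total_time / n_laps = 769.69 / 10
Split time = 76.969 s per lap

76.969 s


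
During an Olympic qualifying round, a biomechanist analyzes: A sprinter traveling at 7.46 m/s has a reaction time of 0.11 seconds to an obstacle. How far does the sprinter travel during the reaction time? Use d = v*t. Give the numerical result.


d = v * t
d = 7.46 * 0.11
d = 0.8206 m

0.8206 m


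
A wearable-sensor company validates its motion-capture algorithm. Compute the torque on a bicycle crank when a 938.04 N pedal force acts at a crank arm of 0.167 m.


tau = F * d
tau = 938.04 * 0.167
tau = 156.6527 N*m

156.6527 N*m


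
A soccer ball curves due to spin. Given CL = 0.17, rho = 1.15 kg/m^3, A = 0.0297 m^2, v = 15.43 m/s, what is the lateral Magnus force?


FM = 0.5 * CL * rho * A * v^2
FM = 0.5 * 0.17 * 1.15 * 0.0297 * 15.43^2
v^2 = 238.0849
FM = 0.5 * 0.17 * 1.15 * 0.0297 * 238.0849 = 0.6912 N

0.6912 N


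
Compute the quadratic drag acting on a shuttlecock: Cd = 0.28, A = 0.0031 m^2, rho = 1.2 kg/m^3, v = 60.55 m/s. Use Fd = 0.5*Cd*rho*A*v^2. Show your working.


Fd = 0.5 * Cd * rho * A * v^2
Fd = 0.5 * 0.28 * 1.2 * 0.0031 * 60.55^2
v^2 = 3666.3025
Fd = 0.5 * 0.28 * 1.2 * 0.0031 * 3666.3025 = 1.9094 N

1.9094 N


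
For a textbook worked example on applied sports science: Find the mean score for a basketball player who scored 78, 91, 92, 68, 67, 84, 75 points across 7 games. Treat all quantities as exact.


Average = sum / n
Sum = 555
Average = 555 / 7 = 79.2857

79.2857


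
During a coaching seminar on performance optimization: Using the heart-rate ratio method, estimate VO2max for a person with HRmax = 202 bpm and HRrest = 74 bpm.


VO2max = 15.3 * HRmax / HRrest
VO2max = 15.3 * 202 / 74
VO2max = 3090.6 / 74 = 41.7649 mL/kg/min

41.7649 mL/kg/min


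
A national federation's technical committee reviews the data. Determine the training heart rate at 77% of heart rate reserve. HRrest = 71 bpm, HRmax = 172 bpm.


Target = HRrest + pct*(HRmax - HRrest)
Heart rate reserve = HRmax - HRrest = 172 - 71 = 101 bpm
Fraction = 77% = 0.77
Target = 71 + 0.77 * 101
Target = 71 + 77.77 = 148.77 bpm

148.77 bpm


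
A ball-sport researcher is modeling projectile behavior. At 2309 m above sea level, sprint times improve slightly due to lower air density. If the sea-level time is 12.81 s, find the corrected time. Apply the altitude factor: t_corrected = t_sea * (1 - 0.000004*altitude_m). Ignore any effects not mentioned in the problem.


Correction factor = 1 - 0.000004 * 2309 = 0.990764
t_corrected = t_sea * factor = 12.81 * 0.990764
t_corrected = 12.6917 s

12.6917 s


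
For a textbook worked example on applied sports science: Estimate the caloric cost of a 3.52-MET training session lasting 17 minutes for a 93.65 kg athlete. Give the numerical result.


kcal = MET * mass * time_hr
Convert time: 17 min = 0.2833 hr
kcal = 3.52 * 93.65 * 0.2833
kcal = 93.4003 kcal

93.4003 kcal


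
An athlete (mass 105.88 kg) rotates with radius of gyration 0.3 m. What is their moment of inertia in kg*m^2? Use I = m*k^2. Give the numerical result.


I = m * k^2
I = 105.88 * 0.3^2
I = 105.88 * 0.09 = 9.5292 kg*m^2

9.5292 kg*m^2


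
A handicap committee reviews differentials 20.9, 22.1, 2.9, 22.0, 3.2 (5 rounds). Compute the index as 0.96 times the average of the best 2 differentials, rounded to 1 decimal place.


All differentials: 20.9, 22.1, 2.9, 22.0, 3.2
Sorted: 2.9, 3.2, 20.9, 22.0, 22.1
Best 2: 2.9, 3.2
Average of best = 6.1 / 2 = 3.05
Raw index = 3.05 * 0.96 = 2.928
Handicap index = round(2.928, 1) = 2.9

2.9


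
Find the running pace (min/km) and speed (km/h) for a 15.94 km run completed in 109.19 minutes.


Pace = time / distance = 109.19 min / 15.94 km = 6.8501 min/km
Speed = distance / time_in_hours = 15.94 / 1.8198 hr
Speed = 8.759 km/h

6.8501 min/km, 8.759 km/h


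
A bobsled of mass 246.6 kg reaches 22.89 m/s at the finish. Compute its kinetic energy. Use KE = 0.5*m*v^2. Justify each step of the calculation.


KE = 0.5 * m * v^2
KE = 0.5 * 246.6 * 22.89^2
KE = 0.5 * 246.6 * 523.9521 = 64603.2939 J

64603.2939 J


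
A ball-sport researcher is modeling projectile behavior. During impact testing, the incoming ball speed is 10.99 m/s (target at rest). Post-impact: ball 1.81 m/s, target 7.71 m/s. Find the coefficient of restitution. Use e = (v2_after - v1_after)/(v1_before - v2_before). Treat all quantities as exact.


e = (v2_after - v1_after) / (v1_before - v2_before)
Numerator = 7.71 - 1.81 = 5.9
Denominator = 10.99 - 0 = 10.99
e = 5.9 / 10.99 = 0.5369

0.5369


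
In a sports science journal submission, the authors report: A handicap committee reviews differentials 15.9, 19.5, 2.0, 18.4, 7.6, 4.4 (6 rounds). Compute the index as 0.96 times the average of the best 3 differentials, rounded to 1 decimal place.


All differentials: 15.9, 19.5, 2.0, 18.4, 7.6, 4.4
Sorted: 2.0, 4.4, 7.6, 15.9, 18.4, 19.5
Best 3: 2.0, 4.4, 7.6
Average of best = 14 / 3 = 4.6667
Raw index = 4.6667 * 0.96 = 4.48
Handicap index = round(4.48, 1) = 4.5

4.5


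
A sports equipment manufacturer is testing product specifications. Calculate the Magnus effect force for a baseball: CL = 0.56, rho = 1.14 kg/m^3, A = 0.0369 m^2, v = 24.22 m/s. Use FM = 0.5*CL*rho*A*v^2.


FM = 0.5 * CL * rho * A * v^2
FM = 0.5 * 0.56 * 1.14 * 0.0369 * 24.22^2
v^2 = 586.6084
FM = 0.5 * 0.56 * 1.14 * 0.0369 * 586.6084 = 6.9094 N

6.9094 N


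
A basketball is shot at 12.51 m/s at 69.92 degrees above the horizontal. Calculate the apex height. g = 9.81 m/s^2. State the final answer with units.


H = (v*sin(theta))^2 / (2*g)
vy = v*sin(theta) = 12.51 * sin(69.92 deg) = 11.7496 m/s
H = vy^2 / (2*g) = 138.0524 / (2*9.81)
H = 138.0524 / 19.62 = 7.0363 m

7.0363 m


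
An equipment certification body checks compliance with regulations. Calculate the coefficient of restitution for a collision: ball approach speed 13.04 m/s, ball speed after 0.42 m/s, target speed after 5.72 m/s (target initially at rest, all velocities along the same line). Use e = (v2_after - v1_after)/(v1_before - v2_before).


e = (v2_after - v1_after) / (v1_before - v2_before)
Numerator = 5.72 - 0.42 = 5.3
Denominator = 13.04 - 0 = 13.04
e = 5.3 / 13.04 = 0.4064

0.4064


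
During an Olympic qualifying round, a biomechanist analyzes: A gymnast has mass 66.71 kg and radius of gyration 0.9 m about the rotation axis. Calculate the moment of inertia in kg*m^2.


I = m * k^2
I = 66.71 * 0.9^2
I = 66.71 * 0.81 = 54.0351 kg*m^2

54.0351 kg*m^2


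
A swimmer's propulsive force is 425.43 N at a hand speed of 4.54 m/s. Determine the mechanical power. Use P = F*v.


P = F * v
P = 425.43 * 4.54
P = 1931.4522 W

1931.4522 W


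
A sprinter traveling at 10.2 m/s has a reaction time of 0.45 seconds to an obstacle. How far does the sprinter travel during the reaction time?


d = v * t
d = 10.2 * 0.45
d = 4.59 m

4.59 m


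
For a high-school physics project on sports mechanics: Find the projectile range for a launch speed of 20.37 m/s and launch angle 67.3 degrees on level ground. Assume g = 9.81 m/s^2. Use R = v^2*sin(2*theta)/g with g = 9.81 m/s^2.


R = v^2 * sin(2*theta) / g
Convert angle to radians: theta = 67.3 deg = 1.1746 rad
sin(2*theta) = sin(2.3492) = 0.712
R = 20.37^2 * 0.712 / 9.81
R = 414.9369 * 0.712 / 9.81 = 30.1168 m

30.1168 m


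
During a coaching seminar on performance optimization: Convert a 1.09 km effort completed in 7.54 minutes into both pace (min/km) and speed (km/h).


Pace = time / distance = 7.54 min / 1.09 km = 6.9174 min/km
Speed = distance / time_in_hours = 1.09 / 0.1257 hr
Speed = 8.6737 km/h

6.9174 min/km, 8.6737 km/h


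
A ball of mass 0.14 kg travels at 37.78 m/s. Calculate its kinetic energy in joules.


KE = 0.5 * m * v^2
KE = 0.5 * 0.14 * 37.78^2
KE = 0.5 * 0.14 * 1427.3284 = 99.913 J

99.913 J


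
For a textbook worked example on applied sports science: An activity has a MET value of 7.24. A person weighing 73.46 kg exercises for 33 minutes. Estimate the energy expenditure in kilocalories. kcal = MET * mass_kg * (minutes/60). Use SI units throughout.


kcal = MET * mass * time_hr
Convert time: 33 min = 0.55 hr
kcal = 7.24 * 73.46 * 0.55
kcal = 292.5177 kcal

292.5177 kcal


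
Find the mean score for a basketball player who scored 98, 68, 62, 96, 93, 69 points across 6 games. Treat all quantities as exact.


Average = sum / n
Sum = 486
Average = 486 / 6 = 81

81


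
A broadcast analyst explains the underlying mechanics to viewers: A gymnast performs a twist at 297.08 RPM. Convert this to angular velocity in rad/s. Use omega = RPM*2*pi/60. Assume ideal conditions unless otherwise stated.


omega = RPM * 2 * pi / 60
omega = 297.08 * 2 * 3.14159 / 60
omega = 1866.6087 / 60 = 31.1101 rad/s

31.1101 rad/s


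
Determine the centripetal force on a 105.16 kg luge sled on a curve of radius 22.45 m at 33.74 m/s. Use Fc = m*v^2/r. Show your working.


Fc = m * v^2 / r
v^2 = 33.74^2 = 1138.3876
Fc = 105.16 * 1138.3876 / 22.45
Fc = 119712.84 / 22.45 = 5332.4205 N

5332.4205 N


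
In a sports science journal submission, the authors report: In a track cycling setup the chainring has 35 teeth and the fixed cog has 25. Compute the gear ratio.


GR = front_teeth / rear_teeth
GR = 35 / 25
GR = 1.4

1.4


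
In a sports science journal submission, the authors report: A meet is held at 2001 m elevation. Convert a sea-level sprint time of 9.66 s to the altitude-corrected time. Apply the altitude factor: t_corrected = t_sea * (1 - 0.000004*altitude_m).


Correction factor = 1 - 0.000004 * 2001 = 0.991996
t_corrected = t_sea * factor = 9.66 * 0.991996
t_corrected = 9.5827 s

9.5827 s


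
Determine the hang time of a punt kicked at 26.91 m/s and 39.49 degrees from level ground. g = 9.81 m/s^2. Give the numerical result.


T = 2*v*sin(theta)/g
sin(theta) = sin(39.49 deg) = 0.6359
T = 2*26.91*0.6359 / 9.81
T = 34.2265 / 9.81 = 3.4889 s

3.4889 s


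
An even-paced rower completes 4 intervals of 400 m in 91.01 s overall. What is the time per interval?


Split time = total_time / n_laps = 91.01 / 4
Split time = 22.7525 s per lap

22.7525 s


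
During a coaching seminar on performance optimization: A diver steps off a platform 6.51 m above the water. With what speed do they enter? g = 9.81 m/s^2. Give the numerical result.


v = sqrt(2 * g * h)
v = sqrt(2 * 9.81 * 6.51)
v = sqrt(127.7262) = 11.3016 m/s

11.3016 m/s


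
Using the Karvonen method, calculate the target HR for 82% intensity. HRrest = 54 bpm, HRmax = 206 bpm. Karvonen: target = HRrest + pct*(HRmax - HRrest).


Target = HRrest + pct*(HRmax - HRrest)
Heart rate reserve = HRmax - HRrest = 206 - 54 = 152 bpm
Fraction = 82% = 0.82
Target = 54 + 0.82 * 152
Target = 54 + 124.64 = 178.64 bpm

178.64 bpm


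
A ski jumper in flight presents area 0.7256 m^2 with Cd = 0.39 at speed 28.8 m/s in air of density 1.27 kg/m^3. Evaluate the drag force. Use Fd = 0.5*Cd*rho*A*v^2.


Fd = 0.5 * Cd * rho * A * v^2
Fd = 0.5 * 0.39 * 1.27 * 0.7256 * 28.8^2
v^2 = 829.44
Fd = 0.5 * 0.39 * 1.27 * 0.7256 * 829.44 = 149.0461 N

149.0461 N


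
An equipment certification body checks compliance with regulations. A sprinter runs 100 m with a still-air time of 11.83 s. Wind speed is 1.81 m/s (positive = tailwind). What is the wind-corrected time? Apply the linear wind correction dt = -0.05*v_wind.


dt = -0.05 * v_wind = -0.05 * 1.81 = -0.0905 s
t_corrected = t_still + dt = 11.83 + (-0.0905)
t_corrected = 11.7395 s

11.7395 s


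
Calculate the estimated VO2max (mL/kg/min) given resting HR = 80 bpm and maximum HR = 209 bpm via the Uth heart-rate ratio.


VO2max = 15.3 * HRmax / HRrest
VO2max = 15.3 * 209 / 80
VO2max = 3197.7 / 80 = 39.9713 mL/kg/min

39.9713 mL/kg/min


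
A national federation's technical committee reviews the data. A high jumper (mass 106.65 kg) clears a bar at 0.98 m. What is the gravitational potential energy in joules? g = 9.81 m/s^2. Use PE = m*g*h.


PE = m * g * h
PE = 106.65 * 9.81 * 0.98
PE = 1046.2365 * 0.98 = 1025.3118 J

1025.3118 J


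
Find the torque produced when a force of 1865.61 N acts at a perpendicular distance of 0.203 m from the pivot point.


tau = F * d
tau = 1865.61 * 0.203
tau = 378.7188 N*m

378.7188 N*m


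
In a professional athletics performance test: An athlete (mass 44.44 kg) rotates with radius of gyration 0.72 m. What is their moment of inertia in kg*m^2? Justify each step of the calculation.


I = m * k^2
I = 44.44 * 0.72^2
I = 44.44 * 0.5184 = 23.0377 kg*m^2

23.0377 kg*m^2


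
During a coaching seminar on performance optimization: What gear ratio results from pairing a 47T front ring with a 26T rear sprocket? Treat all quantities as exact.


GR = front_teeth / rear_teeth
GR = 47 / 26
GR = 1.8077

1.8077


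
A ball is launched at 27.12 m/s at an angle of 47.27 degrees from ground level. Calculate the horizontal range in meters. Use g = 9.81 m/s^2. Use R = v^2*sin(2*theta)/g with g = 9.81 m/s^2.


R = v^2 * sin(2*theta) / g
Convert angle to radians: theta = 47.27 deg = 0.825 rad
sin(2*theta) = sin(1.65) = 0.9969
R = 27.12^2 * 0.9969 / 9.81
R = 735.4944 * 0.9969 / 9.81 = 74.7387 m

74.7387 m


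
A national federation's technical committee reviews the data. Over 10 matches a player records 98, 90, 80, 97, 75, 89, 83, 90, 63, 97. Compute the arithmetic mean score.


Average = sum / n
Sum = 862
Average = 862 / 10 = 86.2

86.2


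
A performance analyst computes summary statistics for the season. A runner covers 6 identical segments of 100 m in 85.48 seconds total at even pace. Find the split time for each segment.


Split time = total_time / n_laps = 85.48 / 6
Split time = 14.2467 s per lap

14.2467 s


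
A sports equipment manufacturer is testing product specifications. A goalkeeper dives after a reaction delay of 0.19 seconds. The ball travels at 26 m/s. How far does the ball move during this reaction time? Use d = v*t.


d = v * t
d = 26 * 0.19
d = 4.94 m

4.94 m
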